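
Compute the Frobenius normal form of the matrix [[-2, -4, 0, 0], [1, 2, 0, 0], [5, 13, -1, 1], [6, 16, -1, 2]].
The invariant factors of A (the non-unit diagonal entries of the Smith normal form of xI - A over ℚ[x]) are x^2(x^2 - x - 1), each dividing the next. The characteristic polynomial is their product, x^2(x^2 - x - 1).

The rational canonical form is the block-diagonal matrix of companion matrices C(f_i):
R = [[0, 0, 0, 0], [1, 0, 0, 0], [0, 1, 0, 1], [0, 0, 1, 1]].

Note the characteristic polynomial does not split into linear factors over ℚ, so A has no Jordan form over ℚ; the rational canonical form exists over any field.

R = [[0, 0, 0, 0], [1, 0, 0, 0], [0, 1, 0, 1], [0, 0, 1, 1]]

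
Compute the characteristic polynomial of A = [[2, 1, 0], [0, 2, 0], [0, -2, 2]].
χ_A(x) = (x - 2)^3

xI - A = [[x - 2, -1, 0], [0, x - 2, 0], [0, 2, x - 2]].

Expanding det(xI - A) along the first row:
det(xI - A) = + (x - 2)·det([[x - 2, 0], [2, x - 2]]) - (-1)·det([[0, 0], [0, x - 2]]) + (0)·det([[0, x - 2], [0, 2]]).

Evaluating gives χ_A(x) = x^3 - 6x^2 + 12x - 8 = (x - 2)^3.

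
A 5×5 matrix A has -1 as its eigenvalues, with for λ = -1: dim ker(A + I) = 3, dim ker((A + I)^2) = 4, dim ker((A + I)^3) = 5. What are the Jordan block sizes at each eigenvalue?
Jordan blocks: (-1, 3), (-1, 1), (-1, 1)

λ = -1: successive nullity increments [3, 1, 1] count blocks of size ≥ k; block sizes are [3, 1, 1].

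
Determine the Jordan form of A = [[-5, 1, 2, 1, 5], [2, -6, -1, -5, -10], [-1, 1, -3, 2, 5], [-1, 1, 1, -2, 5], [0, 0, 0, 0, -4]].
J = [[-4, 1, 0, 0, 0], [0, -4, 0, 0, 0], [0, 0, -4, 1, 0], [0, 0, 0, -4, 0], [0, 0, 0, 0, -4]]

The characteristic polynomial is det(xI - A) = (x + 4)^5, so the eigenvalues are -4 (algebraic multiplicity 5).

For λ = -4: rank(A + 4I) = 2, rank((A + 4I)^2) = 0. The eigenspace has dimension 5 - 2 = 3, so there are 3 Jordan blocks; the rank sequence gives block sizes [2, 2, 1].

Assembling the blocks gives the Jordan form J above.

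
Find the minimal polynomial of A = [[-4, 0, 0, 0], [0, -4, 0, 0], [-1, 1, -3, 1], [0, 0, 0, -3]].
The characteristic polynomial factors as (x + 3)^2(x + 4)^2. The minimal polynomial is ∏(x - λ)^{k_λ} where k_λ is the size of the largest Jordan block at λ.

For λ = -4: rank(A + 4I) = 2, and the largest Jordan block has size 1 (the smallest k with rank((A + 4I)^k) = rank((A + 4I)^(k+1))).
For λ = -3: rank(A + 3I) = 3, and the largest Jordan block has size 2 (the smallest k with rank((A + 3I)^k) = rank((A + 3I)^(k+1))).

So m_A(x) = (x + 3)^2(x + 4).

m_A(x) = (x + 3)^2(x + 4)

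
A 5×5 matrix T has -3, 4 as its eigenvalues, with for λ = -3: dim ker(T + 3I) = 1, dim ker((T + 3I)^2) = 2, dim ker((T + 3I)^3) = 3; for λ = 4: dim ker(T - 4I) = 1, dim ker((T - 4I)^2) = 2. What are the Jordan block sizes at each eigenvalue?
Jordan blocks: (-3, 3), (4, 2)

λ = -3: successive nullity increments [1, 1, 1] count blocks of size ≥ k; block sizes are [3].
λ = 4: successive nullity increments [1, 1] count blocks of size ≥ k; block sizes are [2].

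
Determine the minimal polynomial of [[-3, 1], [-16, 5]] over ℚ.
m_A(x) = (x - 1)^2

The characteristic polynomial factors as (x - 1)^2. The minimal polynomial is ∏(x - λ)^{k_λ} where k_λ is the size of the largest Jordan block at λ.

For λ = 1: rank(A - I) = 1, and the largest Jordan block has size 2 (the smallest k with rank((A - I)^k) = rank((A - I)^(k+1))).

So m_A(x) = (x - 1)^2.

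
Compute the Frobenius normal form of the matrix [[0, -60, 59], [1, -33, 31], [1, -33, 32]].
R = [[0, 0, 60], [1, 0, 32], [0, 1, -1]]

The invariant factors of A (the non-unit diagonal entries of the Smith normal form of xI - A over ℚ[x]) are (x - 6)(x + 2)(x + 5), each dividing the next. The characteristic polynomial is their product, (x - 6)(x + 2)(x + 5).

The rational canonical form is the block-diagonal matrix of companion matrices C(f_i):
R = [[0, 0, 60], [1, 0, 32], [0, 1, -1]].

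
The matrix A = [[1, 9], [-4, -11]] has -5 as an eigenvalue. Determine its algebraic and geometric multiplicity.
algebraic multiplicity 2, geometric multiplicity 1

The characteristic polynomial is (x + 5)^2, so the factor x + 5 appears with exponent 2: the algebraic multiplicity is 2.

rank(A + 5I) = 1, so the eigenspace has dimension 2 - 1 = 1: the geometric multiplicity is 1.

Since 1 < 2, A is not diagonalizable.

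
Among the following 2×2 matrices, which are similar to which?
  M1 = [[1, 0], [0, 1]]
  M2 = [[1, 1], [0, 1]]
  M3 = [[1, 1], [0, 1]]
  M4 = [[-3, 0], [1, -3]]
Characteristic polynomials: χ_{M1} = (x - 1)^2, χ_{M2} = (x - 1)^2, χ_{M3} = (x - 1)^2, χ_{M4} = (x + 3)^2.

{M1}: invariant factors x - 1, x - 1.

{M2, M3}: invariant factors (x - 1)^2.

{M4}: invariant factors (x + 3)^2.

Matrices are similar if and only if their invariant-factor lists agree; the partition into similarity classes is {M1}, {M2, M3}, {M4}.

3 classes: {M1}, {M2, M3}, {M4}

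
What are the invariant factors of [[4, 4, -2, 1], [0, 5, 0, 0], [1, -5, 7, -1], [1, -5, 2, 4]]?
The Jordan structure of A has elementary divisors (x - 5)^3, (x - 5). Arranging the block sizes at each eigenvalue in decreasing order and taking row products gives the invariant factors.

Invariant factors (smallest first, each dividing the next): x - 5, (x - 5)^3.

Check: the last factor (x - 5)^3 is the minimal polynomial, and the product (x - 5)^4 is the characteristic polynomial.

x - 5, (x - 5)^3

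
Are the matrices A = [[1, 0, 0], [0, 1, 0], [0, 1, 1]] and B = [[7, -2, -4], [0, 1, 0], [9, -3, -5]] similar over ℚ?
Two matrices over a field are similar if and only if they have the same invariant factors.

Both A and B have characteristic polynomial (x - 1)^3 and minimal polynomial (x - 1)^2. Computing further, both have invariant factors x - 1, (x - 1)^2. Hence A and B are similar.

Yes.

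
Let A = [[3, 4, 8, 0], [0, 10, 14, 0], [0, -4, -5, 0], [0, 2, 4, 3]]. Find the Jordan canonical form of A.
The characteristic polynomial is det(xI - A) = (x - 3)^3(x - 2), so the eigenvalues are 2 (algebraic multiplicity 1), 3 (algebraic multiplicity 3).

For λ = 2: algebraic multiplicity 1 gives one 1×1 block.

For λ = 3: rank(A - 3I) = 1. The eigenspace has dimension 4 - 1 = 3, so there are 3 Jordan blocks; the rank sequence gives block sizes [1, 1, 1].

Assembling the blocks gives the Jordan form J above.

J = [[2, 0, 0, 0], [0, 3, 0, 0], [0, 0, 3, 0], [0, 0, 0, 3]]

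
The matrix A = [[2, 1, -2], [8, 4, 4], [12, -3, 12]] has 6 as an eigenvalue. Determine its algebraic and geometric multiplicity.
The characteristic polynomial is (x - 6)^3, so the factor x - 6 appears with exponent 3: the algebraic multiplicity is 3.

rank(A - 6I) = 1, so the eigenspace has dimension 3 - 1 = 2: the geometric multiplicity is 2.

Since 2 < 3, A is not diagonalizable.

algebraic multiplicity 3, geometric multiplicity 2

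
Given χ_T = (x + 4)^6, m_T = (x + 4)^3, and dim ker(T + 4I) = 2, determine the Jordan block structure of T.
Jordan blocks: (-4, 3), (-4, 3)

λ = -4: algebraic multiplicity 6 (exponent in χ_T), largest block size 3 (exponent in m_T), 2 blocks (geometric multiplicity). These force block sizes [3, 3].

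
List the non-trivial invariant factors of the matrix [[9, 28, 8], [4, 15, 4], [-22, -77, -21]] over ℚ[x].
The Jordan structure of A has elementary divisors (x - 1)^2, (x - 1). Arranging the block sizes at each eigenvalue in decreasing order and taking row products gives the invariant factors.

Invariant factors (smallest first, each dividing the next): x - 1, (x - 1)^2.

Check: the last factor (x - 1)^2 is the minimal polynomial, and the product (x - 1)^3 is the characteristic polynomial.

x - 1, (x - 1)^2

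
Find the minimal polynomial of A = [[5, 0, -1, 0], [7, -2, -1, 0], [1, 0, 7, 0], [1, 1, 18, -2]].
The characteristic polynomial factors as (x - 6)^2(x + 2)^2. The minimal polynomial is ∏(x - λ)^{k_λ} where k_λ is the size of the largest Jordan block at λ.

For λ = -2: rank(A + 2I) = 3, and the largest Jordan block has size 2 (the smallest k with rank((A + 2I)^k) = rank((A + 2I)^(k+1))).
For λ = 6: rank(A - 6I) = 3, and the largest Jordan block has size 2 (the smallest k with rank((A - 6I)^k) = rank((A - 6I)^(k+1))).

So m_A(x) = (x - 6)^2(x + 2)^2.

m_A(x) = (x - 6)^2(x + 2)^2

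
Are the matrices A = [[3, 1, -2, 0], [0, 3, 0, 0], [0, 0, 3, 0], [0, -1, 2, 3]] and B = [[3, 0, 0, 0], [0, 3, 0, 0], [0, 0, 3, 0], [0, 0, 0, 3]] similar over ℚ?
Both have characteristic polynomial (x - 3)^4, but the minimal polynomial of A is (x - 3)^2 while the minimal polynomial of B is x - 3. The minimal polynomial is a similarity invariant, so A and B are not similar.

No.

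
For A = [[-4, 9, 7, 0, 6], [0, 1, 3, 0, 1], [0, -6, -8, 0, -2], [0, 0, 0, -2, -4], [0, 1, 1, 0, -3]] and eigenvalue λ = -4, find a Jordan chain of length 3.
We seek v_1 ∈ ker((A + 4I)^3) \ ker((A + 4I)^2), then set v_{i+1} = (A + 4I) v_i.

One such chain is v_1 = [[-2, -1, 2, 1, 0]]^T, v_2 = [[5, 1, -2, 2, 1]]^T, v_3 = [[1, 0, 0, 0, 0]]^T. Check: (A + 4I) v_3 = [[0, 0, 0, 0, 0]]^T = 0.

v_1 = [[-2, -1, 2, 1, 0]]^T, v_2 = [[5, 1, -2, 2, 1]]^T, v_3 = [[1, 0, 0, 0, 0]]^T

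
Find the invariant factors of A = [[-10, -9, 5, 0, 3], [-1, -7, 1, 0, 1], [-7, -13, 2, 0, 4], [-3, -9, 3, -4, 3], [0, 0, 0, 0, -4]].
The Jordan structure of A has elementary divisors (x + 5)^3, (x + 4), (x + 4). Arranging the block sizes at each eigenvalue in decreasing order and taking row products gives the invariant factors.

Invariant factors (smallest first, each dividing the next): x + 4, (x + 4)(x + 5)^3.

Check: the last factor (x + 4)(x + 5)^3 is the minimal polynomial, and the product (x + 4)^2(x + 5)^3 is the characteristic polynomial.

x + 4, (x + 4)(x + 5)^3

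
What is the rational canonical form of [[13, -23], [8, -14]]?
R = [[0, -2], [1, -1]]

The invariant factors of A (the non-unit diagonal entries of the Smith normal form of xI - A over ℚ[x]) are x^2 + x + 2, each dividing the next. The characteristic polynomial is their product, x^2 + x + 2.

The rational canonical form is the block-diagonal matrix of companion matrices C(f_i):
R = [[0, -2], [1, -1]].

Note the characteristic polynomial does not split into linear factors over ℚ, so A has no Jordan form over ℚ; the rational canonical form exists over any field.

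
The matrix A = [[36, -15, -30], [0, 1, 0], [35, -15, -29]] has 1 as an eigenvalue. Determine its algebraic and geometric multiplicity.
algebraic multiplicity 2, geometric multiplicity 2

The characteristic polynomial is (x - 6)(x - 1)^2, so the factor x - 1 appears with exponent 2: the algebraic multiplicity is 2.

rank(A - I) = 1, so the eigenspace has dimension 3 - 1 = 2: the geometric multiplicity is 2.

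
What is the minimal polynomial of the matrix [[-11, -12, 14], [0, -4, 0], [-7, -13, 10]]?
The characteristic polynomial factors as (x - 3)(x + 4)^2. The minimal polynomial is ∏(x - λ)^{k_λ} where k_λ is the size of the largest Jordan block at λ.

For λ = -4: rank(A + 4I) = 2, and the largest Jordan block has size 2 (the smallest k with rank((A + 4I)^k) = rank((A + 4I)^(k+1))).
For λ = 3: rank(A - 3I) = 2, and the largest Jordan block has size 1 (the smallest k with rank((A - 3I)^k) = rank((A - 3I)^(k+1))).

So m_A(x) = (x - 3)(x + 4)^2.

m_A(x) = (x - 3)(x + 4)^2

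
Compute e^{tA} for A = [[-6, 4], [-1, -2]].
e^{tA} = [[(1 - 2*t)*e^{-4*t}, 4*t*e^{-4*t}], [-t*e^{-4*t}, (2*t + 1)*e^{-4*t}]]

A has Jordan form J = [[-4, 1], [0, -4]] with A = PJP^{-1}, so e^{tA} = P e^{tJ} P^{-1}.

For a Jordan block J_k(λ), e^{tJ_k(λ)} = e^{λt} · (I + tN + t^2 N^2/2! + ... + t^{k-1} N^{k-1}/(k-1)!) where N is the nilpotent superdiagonal part.

Assembling the blocks and conjugating back gives the entries of e^{tA} as shown above.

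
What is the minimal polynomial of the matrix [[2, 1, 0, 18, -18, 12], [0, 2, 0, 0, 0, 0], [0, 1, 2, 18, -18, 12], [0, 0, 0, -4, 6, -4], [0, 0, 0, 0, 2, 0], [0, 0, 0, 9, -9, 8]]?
m_A(x) = (x - 2)^2

The characteristic polynomial factors as (x - 2)^6. The minimal polynomial is ∏(x - λ)^{k_λ} where k_λ is the size of the largest Jordan block at λ.

For λ = 2: rank(A - 2I) = 2, and the largest Jordan block has size 2 (the smallest k with rank((A - 2I)^k) = rank((A - 2I)^(k+1))).

So m_A(x) = (x - 2)^2.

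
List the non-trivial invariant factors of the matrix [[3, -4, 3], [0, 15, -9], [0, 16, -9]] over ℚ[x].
The Jordan structure of A has elementary divisors (x - 3)^2, (x - 3). Arranging the block sizes at each eigenvalue in decreasing order and taking row products gives the invariant factors.

Invariant factors (smallest first, each dividing the next): x - 3, (x - 3)^2.

Check: the last factor (x - 3)^2 is the minimal polynomial, and the product (x - 3)^3 is the characteristic polynomial.

x - 3, (x - 3)^2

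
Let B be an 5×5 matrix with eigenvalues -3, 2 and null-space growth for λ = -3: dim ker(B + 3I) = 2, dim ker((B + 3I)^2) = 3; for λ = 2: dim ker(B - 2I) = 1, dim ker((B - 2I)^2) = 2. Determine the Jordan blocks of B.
λ = -3: successive nullity increments [2, 1] count blocks of size ≥ k; block sizes are [2, 1].
λ = 2: successive nullity increments [1, 1] count blocks of size ≥ k; block sizes are [2].

Jordan blocks: (-3, 2), (-3, 1), (2, 2)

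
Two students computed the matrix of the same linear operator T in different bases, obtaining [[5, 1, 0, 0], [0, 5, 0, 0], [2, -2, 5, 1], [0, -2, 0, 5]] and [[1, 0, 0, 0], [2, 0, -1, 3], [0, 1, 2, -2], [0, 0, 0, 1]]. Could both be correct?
trace(A) = 20 but trace(B) = 4. The trace is a similarity invariant, so A and B are not similar.

No.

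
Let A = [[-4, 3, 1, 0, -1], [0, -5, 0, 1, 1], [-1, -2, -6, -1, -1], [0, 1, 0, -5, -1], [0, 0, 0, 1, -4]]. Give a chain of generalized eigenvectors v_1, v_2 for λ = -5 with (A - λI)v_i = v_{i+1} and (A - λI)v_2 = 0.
We seek v_1 ∈ ker((A + 5I)^2) \ ker(A + 5I), then set v_{i+1} = (A + 5I) v_i.

One such chain is v_1 = [[-1, 0, 1, 0, -1]]^T, v_2 = [[1, -1, 1, 1, -1]]^T. Check: (A + 5I) v_2 = [[0, 0, 0, 0, 0]]^T = 0.

v_1 = [[-1, 0, 1, 0, -1]]^T, v_2 = [[1, -1, 1, 1, -1]]^T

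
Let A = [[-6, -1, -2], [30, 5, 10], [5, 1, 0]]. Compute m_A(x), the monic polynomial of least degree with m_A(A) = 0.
The characteristic polynomial factors as x^2(x + 1). The minimal polynomial is ∏(x - λ)^{k_λ} where k_λ is the size of the largest Jordan block at λ.

For λ = -1: rank(A + I) = 2, and the largest Jordan block has size 1 (the smallest k with rank((A + I)^k) = rank((A + I)^(k+1))).
For λ = 0: rank(A) = 2, and the largest Jordan block has size 2 (the smallest k with rank(A^k) = rank(A^(k+1))).

So m_A(x) = x^2(x + 1).

m_A(x) = x^2(x + 1)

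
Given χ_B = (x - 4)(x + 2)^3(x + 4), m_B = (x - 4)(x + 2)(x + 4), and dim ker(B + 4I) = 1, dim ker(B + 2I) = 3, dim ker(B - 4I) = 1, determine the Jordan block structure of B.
λ = -4: algebraic multiplicity 1 (exponent in χ_B), largest block size 1 (exponent in m_B), 1 block (geometric multiplicity). This forces block sizes [1].
λ = -2: algebraic multiplicity 3 (exponent in χ_B), largest block size 1 (exponent in m_B), 3 blocks (geometric multiplicity). These force block sizes [1, 1, 1].
λ = 4: algebraic multiplicity 1 (exponent in χ_B), largest block size 1 (exponent in m_B), 1 block (geometric multiplicity). This forces block sizes [1].

Jordan blocks: (-4, 1), (-2, 1), (-2, 1), (-2, 1), (4, 1)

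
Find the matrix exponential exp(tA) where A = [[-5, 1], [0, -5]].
A has Jordan form J = [[-5, 1], [0, -5]] with A = PJP^{-1}, so e^{tA} = P e^{tJ} P^{-1}.

For a Jordan block J_k(λ), e^{tJ_k(λ)} = e^{λt} · (I + tN + t^2 N^2/2! + ... + t^{k-1} N^{k-1}/(k-1)!) where N is the nilpotent superdiagonal part.

Assembling the blocks and conjugating back gives the entries of e^{tA} as shown above.

e^{tA} = [[e^{-5*t}, t*e^{-5*t}], [0, e^{-5*t}]]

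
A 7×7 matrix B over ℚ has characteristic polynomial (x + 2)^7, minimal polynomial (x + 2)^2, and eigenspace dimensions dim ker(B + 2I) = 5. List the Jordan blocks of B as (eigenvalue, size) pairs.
λ = -2: algebraic multiplicity 7 (exponent in χ_B), largest block size 2 (exponent in m_B), 5 blocks (geometric multiplicity). These force block sizes [2, 2, 1, 1, 1].

Jordan blocks: (-2, 2), (-2, 2), (-2, 1), (-2, 1), (-2, 1)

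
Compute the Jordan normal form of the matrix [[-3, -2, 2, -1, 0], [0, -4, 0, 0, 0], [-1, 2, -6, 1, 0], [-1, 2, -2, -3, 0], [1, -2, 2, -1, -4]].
J = [[-4, 1, 0, 0, 0], [0, -4, 0, 0, 0], [0, 0, -4, 0, 0], [0, 0, 0, -4, 0], [0, 0, 0, 0, -4]]

The characteristic polynomial is det(xI - A) = (x + 4)^5, so the eigenvalues are -4 (algebraic multiplicity 5).

For λ = -4: rank(A + 4I) = 1, rank((A + 4I)^2) = 0. The eigenspace has dimension 5 - 1 = 4, so there are 4 Jordan blocks; the rank sequence gives block sizes [2, 1, 1, 1].

Assembling the blocks gives the Jordan form J above.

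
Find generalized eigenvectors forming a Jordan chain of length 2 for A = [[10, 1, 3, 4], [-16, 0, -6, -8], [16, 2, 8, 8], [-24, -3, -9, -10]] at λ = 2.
We seek v_1 ∈ ker((A - 2I)^2) \ ker(A - 2I), then set v_{i+1} = (A - 2I) v_i.

One such chain is v_1 = [[1, -4, 3, -3]]^T, v_2 = [[1, -2, 2, -3]]^T. Check: (A - 2I) v_2 = [[0, 0, 0, 0]]^T = 0.

v_1 = [[1, -4, 3, -3]]^T, v_2 = [[1, -2, 2, -3]]^T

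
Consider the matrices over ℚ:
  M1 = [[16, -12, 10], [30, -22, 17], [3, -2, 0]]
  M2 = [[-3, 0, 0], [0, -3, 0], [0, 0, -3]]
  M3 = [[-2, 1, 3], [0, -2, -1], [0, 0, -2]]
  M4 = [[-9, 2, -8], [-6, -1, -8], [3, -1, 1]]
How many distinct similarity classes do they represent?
3 classes: {M1, M3}, {M2}, {M4}

Characteristic polynomials: χ_{M1} = (x + 2)^3, χ_{M2} = (x + 3)^3, χ_{M3} = (x + 2)^3, χ_{M4} = (x + 3)^3.

{M1, M3}: invariant factors (x + 2)^3.

{M2}: invariant factors x + 3, x + 3, x + 3.

{M4}: invariant factors x + 3, (x + 3)^2.

Matrices are similar if and only if their invariant-factor lists agree; the partition into similarity classes is {M1, M3}, {M2}, {M4}.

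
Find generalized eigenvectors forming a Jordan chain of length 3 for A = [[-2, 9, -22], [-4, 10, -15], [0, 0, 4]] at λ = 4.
We seek v_1 ∈ ker((A - 4I)^3) \ ker((A - 4I)^2), then set v_{i+1} = (A - 4I) v_i.

One such chain is v_1 = [[-4, 0, 1]]^T, v_2 = [[2, 1, 0]]^T, v_3 = [[-3, -2, 0]]^T. Check: (A - 4I) v_3 = [[0, 0, 0]]^T = 0.

v_1 = [[-4, 0, 1]]^T, v_2 = [[2, 1, 0]]^T, v_3 = [[-3, -2, 0]]^T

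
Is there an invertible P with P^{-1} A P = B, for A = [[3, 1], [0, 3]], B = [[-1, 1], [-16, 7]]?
Two matrices over a field are similar if and only if they have the same invariant factors.

Both A and B have characteristic polynomial (x - 3)^2 and minimal polynomial (x - 3)^2. Computing further, both have invariant factors (x - 3)^2. Hence A and B are similar.

Yes.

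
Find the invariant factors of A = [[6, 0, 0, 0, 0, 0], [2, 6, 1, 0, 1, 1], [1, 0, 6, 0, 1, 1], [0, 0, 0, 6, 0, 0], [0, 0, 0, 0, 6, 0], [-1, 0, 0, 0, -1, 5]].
x - 6, x - 6, x - 6, (x - 6)^2(x - 5)

The Jordan structure of A has elementary divisors (x - 5), (x - 6)^2, (x - 6), (x - 6), (x - 6). Arranging the block sizes at each eigenvalue in decreasing order and taking row products gives the invariant factors.

Invariant factors (smallest first, each dividing the next): x - 6, x - 6, x - 6, (x - 6)^2(x - 5).

Check: the last factor (x - 6)^2(x - 5) is the minimal polynomial, and the product (x - 6)^5(x - 5) is the characteristic polynomial.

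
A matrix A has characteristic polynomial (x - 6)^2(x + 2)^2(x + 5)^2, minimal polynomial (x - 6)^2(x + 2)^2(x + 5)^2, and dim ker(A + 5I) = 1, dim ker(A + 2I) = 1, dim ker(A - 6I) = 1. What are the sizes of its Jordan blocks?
Jordan blocks: (-5, 2), (-2, 2), (6, 2)

λ = -5: algebraic multiplicity 2 (exponent in χ_A), largest block size 2 (exponent in m_A), 1 block (geometric multiplicity). This forces block sizes [2].
λ = -2: algebraic multiplicity 2 (exponent in χ_A), largest block size 2 (exponent in m_A), 1 block (geometric multiplicity). This forces block sizes [2].
λ = 6: algebraic multiplicity 2 (exponent in χ_A), largest block size 2 (exponent in m_A), 1 block (geometric multiplicity). This forces block sizes [2].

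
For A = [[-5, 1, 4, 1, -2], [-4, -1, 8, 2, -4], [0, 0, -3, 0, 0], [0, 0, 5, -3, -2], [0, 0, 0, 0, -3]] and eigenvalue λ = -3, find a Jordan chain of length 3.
v_1 = [[0, 0, 1, 0, 2]]^T, v_2 = [[0, 0, 0, 1, 0]]^T, v_3 = [[1, 2, 0, 0, 0]]^T

We seek v_1 ∈ ker((A + 3I)^3) \ ker((A + 3I)^2), then set v_{i+1} = (A + 3I) v_i.

One such chain is v_1 = [[0, 0, 1, 0, 2]]^T, v_2 = [[0, 0, 0, 1, 0]]^T, v_3 = [[1, 2, 0, 0, 0]]^T. Check: (A + 3I) v_3 = [[0, 0, 0, 0, 0]]^T = 0.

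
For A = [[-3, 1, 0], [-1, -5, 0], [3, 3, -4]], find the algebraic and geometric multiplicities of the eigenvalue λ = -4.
The characteristic polynomial is (x + 4)^3, so the factor x + 4 appears with exponent 3: the algebraic multiplicity is 3.

rank(A + 4I) = 1, so the eigenspace has dimension 3 - 1 = 2: the geometric multiplicity is 2.

Since 2 < 3, A is not diagonalizable.

algebraic multiplicity 3, geometric multiplicity 2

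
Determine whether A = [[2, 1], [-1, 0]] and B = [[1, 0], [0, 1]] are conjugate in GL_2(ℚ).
No.

Both have characteristic polynomial (x - 1)^2, but the minimal polynomial of A is (x - 1)^2 while the minimal polynomial of B is x - 1. The minimal polynomial is a similarity invariant, so A and B are not similar.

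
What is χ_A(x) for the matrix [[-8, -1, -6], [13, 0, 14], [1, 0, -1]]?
χ_A(x) = (x + 3)^3

xI - A = [[x + 8, 1, 6], [-13, x, -14], [-1, 0, x + 1]].

Expanding det(xI - A) along the first row:
det(xI - A) = + (x + 8)·det([[x, -14], [0, x + 1]]) - (1)·det([[-13, -14], [-1, x + 1]]) + (6)·det([[-13, x], [-1, 0]]).

Evaluating gives χ_A(x) = x^3 + 9x^2 + 27x + 27 = (x + 3)^3.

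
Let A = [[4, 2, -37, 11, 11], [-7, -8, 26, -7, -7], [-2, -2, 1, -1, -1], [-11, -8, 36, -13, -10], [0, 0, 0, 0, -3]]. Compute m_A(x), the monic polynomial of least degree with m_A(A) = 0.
m_A(x) = (x + 3)(x + 4)^3

The characteristic polynomial factors as (x + 3)(x + 4)^4. The minimal polynomial is ∏(x - λ)^{k_λ} where k_λ is the size of the largest Jordan block at λ.

For λ = -4: rank(A + 4I) = 3, and the largest Jordan block has size 3 (the smallest k with rank((A + 4I)^k) = rank((A + 4I)^(k+1))).
For λ = -3: rank(A + 3I) = 4, and the largest Jordan block has size 1 (the smallest k with rank((A + 3I)^k) = rank((A + 3I)^(k+1))).

So m_A(x) = (x + 3)(x + 4)^3.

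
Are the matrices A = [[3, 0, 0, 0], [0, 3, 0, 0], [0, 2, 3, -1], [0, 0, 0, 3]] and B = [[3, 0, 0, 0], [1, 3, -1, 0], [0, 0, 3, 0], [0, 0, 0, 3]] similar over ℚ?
Yes.

Two matrices over a field are similar if and only if they have the same invariant factors.

Both A and B have characteristic polynomial (x - 3)^4 and minimal polynomial (x - 3)^2. Computing further, both have invariant factors x - 3, x - 3, (x - 3)^2. Hence A and B are similar.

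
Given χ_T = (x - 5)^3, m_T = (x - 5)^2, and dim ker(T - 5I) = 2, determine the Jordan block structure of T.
λ = 5: algebraic multiplicity 3 (exponent in χ_T), largest block size 2 (exponent in m_T), 2 blocks (geometric multiplicity). These force block sizes [2, 1].

Jordan blocks: (5, 2), (5, 1)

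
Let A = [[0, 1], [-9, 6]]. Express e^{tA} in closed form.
e^{tA} = [[(1 - 3*t)*e^{3*t}, t*e^{3*t}], [-9*t*e^{3*t}, (3*t + 1)*e^{3*t}]]

A has Jordan form J = [[3, 1], [0, 3]] with A = PJP^{-1}, so e^{tA} = P e^{tJ} P^{-1}.

For a Jordan block J_k(λ), e^{tJ_k(λ)} = e^{λt} · (I + tN + t^2 N^2/2! + ... + t^{k-1} N^{k-1}/(k-1)!) where N is the nilpotent superdiagonal part.

Assembling the blocks and conjugating back gives the entries of e^{tA} as shown above.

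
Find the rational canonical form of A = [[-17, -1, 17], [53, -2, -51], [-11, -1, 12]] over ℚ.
R = [[0, 0, 75], [1, 0, 5], [0, 1, -7]]

The invariant factors of A (the non-unit diagonal entries of the Smith normal form of xI - A over ℚ[x]) are (x - 3)(x + 5)^2, each dividing the next. The characteristic polynomial is their product, (x - 3)(x + 5)^2.

The rational canonical form is the block-diagonal matrix of companion matrices C(f_i):
R = [[0, 0, 75], [1, 0, 5], [0, 1, -7]].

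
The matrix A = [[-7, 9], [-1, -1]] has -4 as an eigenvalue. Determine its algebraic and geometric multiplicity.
The characteristic polynomial is (x + 4)^2, so the factor x + 4 appears with exponent 2: the algebraic multiplicity is 2.

rank(A + 4I) = 1, so the eigenspace has dimension 2 - 1 = 1: the geometric multiplicity is 1.

Since 1 < 2, A is not diagonalizable.

algebraic multiplicity 2, geometric multiplicity 1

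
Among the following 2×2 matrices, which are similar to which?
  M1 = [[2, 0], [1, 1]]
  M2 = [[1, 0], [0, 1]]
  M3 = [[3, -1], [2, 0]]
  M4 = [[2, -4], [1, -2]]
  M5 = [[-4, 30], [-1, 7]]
3 classes: {M1, M3, M5}, {M2}, {M4}

Characteristic polynomials: χ_{M1} = (x - 2)(x - 1), χ_{M2} = (x - 1)^2, χ_{M3} = (x - 2)(x - 1), χ_{M4} = x^2, χ_{M5} = (x - 2)(x - 1).

{M1, M3, M5}: invariant factors (x - 2)(x - 1).

{M2}: invariant factors x - 1, x - 1.

{M4}: invariant factors x^2.

Matrices are similar if and only if their invariant-factor lists agree; the partition into similarity classes is {M1, M3, M5}, {M2}, {M4}.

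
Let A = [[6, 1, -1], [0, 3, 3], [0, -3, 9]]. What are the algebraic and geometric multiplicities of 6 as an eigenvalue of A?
algebraic multiplicity 3, geometric multiplicity 2

The characteristic polynomial is (x - 6)^3, so the factor x - 6 appears with exponent 3: the algebraic multiplicity is 3.

rank(A - 6I) = 1, so the eigenspace has dimension 3 - 1 = 2: the geometric multiplicity is 2.

Since 2 < 3, A is not diagonalizable.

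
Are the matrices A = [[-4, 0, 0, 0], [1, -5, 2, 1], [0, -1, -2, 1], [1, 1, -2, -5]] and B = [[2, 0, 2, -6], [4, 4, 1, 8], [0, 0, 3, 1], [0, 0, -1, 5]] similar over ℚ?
No.

trace(A) = -16 but trace(B) = 14. The trace is a similarity invariant, so A and B are not similar.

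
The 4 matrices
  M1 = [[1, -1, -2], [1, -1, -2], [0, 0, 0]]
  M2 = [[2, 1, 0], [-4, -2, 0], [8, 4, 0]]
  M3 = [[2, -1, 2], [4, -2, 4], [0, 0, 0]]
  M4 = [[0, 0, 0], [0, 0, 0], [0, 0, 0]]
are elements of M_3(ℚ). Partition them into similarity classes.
Characteristic polynomials: χ_{M1} = x^3, χ_{M2} = x^3, χ_{M3} = x^3, χ_{M4} = x^3.

{M1, M2, M3}: invariant factors x, x^2.

{M4}: invariant factors x, x, x.

Matrices are similar if and only if their invariant-factor lists agree; the partition into similarity classes is {M1, M2, M3}, {M4}.

2 classes: {M1, M2, M3}, {M4}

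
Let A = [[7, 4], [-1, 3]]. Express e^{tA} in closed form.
e^{tA} = [[(2*t + 1)*e^{5*t}, 4*t*e^{5*t}], [-t*e^{5*t}, (1 - 2*t)*e^{5*t}]]

A has Jordan form J = [[5, 1], [0, 5]] with A = PJP^{-1}, so e^{tA} = P e^{tJ} P^{-1}.

For a Jordan block J_k(λ), e^{tJ_k(λ)} = e^{λt} · (I + tN + t^2 N^2/2! + ... + t^{k-1} N^{k-1}/(k-1)!) where N is the nilpotent superdiagonal part.

Assembling the blocks and conjugating back gives the entries of e^{tA} as shown above.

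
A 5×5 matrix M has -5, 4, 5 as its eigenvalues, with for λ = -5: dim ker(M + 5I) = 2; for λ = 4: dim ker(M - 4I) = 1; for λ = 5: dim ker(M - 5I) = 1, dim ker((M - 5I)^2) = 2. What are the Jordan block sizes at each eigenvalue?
λ = -5: successive nullity increments [2] count blocks of size ≥ k; block sizes are [1, 1].
λ = 4: successive nullity increments [1] count blocks of size ≥ k; block sizes are [1].
λ = 5: successive nullity increments [1, 1] count blocks of size ≥ k; block sizes are [2].

Jordan blocks: (-5, 1), (-5, 1), (4, 1), (5, 2)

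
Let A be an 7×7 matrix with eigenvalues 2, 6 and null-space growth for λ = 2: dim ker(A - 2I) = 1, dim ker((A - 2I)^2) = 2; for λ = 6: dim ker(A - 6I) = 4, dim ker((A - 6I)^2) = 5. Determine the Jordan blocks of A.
Jordan blocks: (2, 2), (6, 2), (6, 1), (6, 1), (6, 1)

λ = 2: successive nullity increments [1, 1] count blocks of size ≥ k; block sizes are [2].
λ = 6: successive nullity increments [4, 1] count blocks of size ≥ k; block sizes are [2, 1, 1, 1].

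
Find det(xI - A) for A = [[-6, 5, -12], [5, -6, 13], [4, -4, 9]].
xI - A = [[x + 6, -5, 12], [-5, x + 6, -13], [-4, 4, x - 9]].

Expanding det(xI - A) along the first row:
det(xI - A) = + (x + 6)·det([[x + 6, -13], [4, x - 9]]) - (-5)·det([[-5, -13], [-4, x - 9]]) + (12)·det([[-5, x + 6], [-4, 4]]).

Evaluating gives χ_A(x) = x^3 + 3x^2 + 3x + 1 = (x + 1)^3.

χ_A(x) = (x + 1)^3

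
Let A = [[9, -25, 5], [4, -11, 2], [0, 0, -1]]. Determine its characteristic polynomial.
χ_A(x) = (x + 1)^3

xI - A = [[x - 9, 25, -5], [-4, x + 11, -2], [0, 0, x + 1]].

Expanding det(xI - A) along the first row:
det(xI - A) = + (x - 9)·det([[x + 11, -2], [0, x + 1]]) - (25)·det([[-4, -2], [0, x + 1]]) + (-5)·det([[-4, x + 11], [0, 0]]).

Evaluating gives χ_A(x) = x^3 + 3x^2 + 3x + 1 = (x + 1)^3.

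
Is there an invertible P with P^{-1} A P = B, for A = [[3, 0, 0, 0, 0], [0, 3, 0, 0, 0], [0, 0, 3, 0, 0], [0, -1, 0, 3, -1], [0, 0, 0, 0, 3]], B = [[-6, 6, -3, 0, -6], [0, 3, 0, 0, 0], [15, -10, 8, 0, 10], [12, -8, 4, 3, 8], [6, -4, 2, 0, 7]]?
Two matrices over a field are similar if and only if they have the same invariant factors.

Both A and B have characteristic polynomial (x - 3)^5 and minimal polynomial (x - 3)^2. Computing further, both have invariant factors x - 3, x - 3, x - 3, (x - 3)^2. Hence A and B are similar.

Yes.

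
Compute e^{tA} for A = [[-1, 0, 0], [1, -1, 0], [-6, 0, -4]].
e^{tA} = [[e^{-t}, 0, 0], [t*e^{-t}, e^{-t}, 0], [-2*e^{-t} + 2*e^{-4*t}, 0, e^{-4*t}]]

A has Jordan form J = [[-4, 0, 0], [0, -1, 1], [0, 0, -1]] with A = PJP^{-1}, so e^{tA} = P e^{tJ} P^{-1}.

For a Jordan block J_k(λ), e^{tJ_k(λ)} = e^{λt} · (I + tN + t^2 N^2/2! + ... + t^{k-1} N^{k-1}/(k-1)!) where N is the nilpotent superdiagonal part.

Assembling the blocks and conjugating back gives the entries of e^{tA} as shown above.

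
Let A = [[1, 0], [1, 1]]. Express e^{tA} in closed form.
A has Jordan form J = [[1, 1], [0, 1]] with A = PJP^{-1}, so e^{tA} = P e^{tJ} P^{-1}.

For a Jordan block J_k(λ), e^{tJ_k(λ)} = e^{λt} · (I + tN + t^2 N^2/2! + ... + t^{k-1} N^{k-1}/(k-1)!) where N is the nilpotent superdiagonal part.

Assembling the blocks and conjugating back gives the entries of e^{tA} as shown above.

e^{tA} = [[e^{t}, 0], [t*e^{t}, e^{t}]]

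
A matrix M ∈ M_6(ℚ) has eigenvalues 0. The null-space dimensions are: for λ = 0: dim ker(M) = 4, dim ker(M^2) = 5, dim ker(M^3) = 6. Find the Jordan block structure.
λ = 0: successive nullity increments [4, 1, 1] count blocks of size ≥ k; block sizes are [3, 1, 1, 1].

Jordan blocks: (0, 3), (0, 1), (0, 1), (0, 1)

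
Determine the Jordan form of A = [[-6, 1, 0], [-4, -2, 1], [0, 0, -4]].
J = [[-4, 1, 0], [0, -4, 1], [0, 0, -4]]

The characteristic polynomial is det(xI - A) = (x + 4)^3, so the eigenvalues are -4 (algebraic multiplicity 3).

For λ = -4: rank(A + 4I) = 2, rank((A + 4I)^2) = 1, rank((A + 4I)^3) = 0. The eigenspace has dimension 3 - 2 = 1, so there is 1 Jordan block; the rank sequence gives block sizes [3].

Assembling the blocks gives the Jordan form J above.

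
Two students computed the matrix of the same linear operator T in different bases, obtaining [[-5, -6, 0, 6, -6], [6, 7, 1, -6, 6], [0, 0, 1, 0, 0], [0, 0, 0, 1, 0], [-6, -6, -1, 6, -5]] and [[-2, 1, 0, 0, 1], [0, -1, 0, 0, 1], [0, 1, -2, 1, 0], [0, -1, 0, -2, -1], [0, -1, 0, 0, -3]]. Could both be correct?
No.

trace(A) = -1 but trace(B) = -10. The trace is a similarity invariant, so A and B are not similar.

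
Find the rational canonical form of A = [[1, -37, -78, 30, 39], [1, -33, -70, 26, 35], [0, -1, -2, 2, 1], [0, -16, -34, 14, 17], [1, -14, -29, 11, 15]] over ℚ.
The invariant factors of A (the non-unit diagonal entries of the Smith normal form of xI - A over ℚ[x]) are (x - 1)(x^2 + 3x - 2)^2, each dividing the next. The characteristic polynomial is their product, (x - 1)(x^2 + 3x - 2)^2.

The rational canonical form is the block-diagonal matrix of companion matrices C(f_i):
R = [[0, 0, 0, 0, 4], [1, 0, 0, 0, -16], [0, 1, 0, 0, 17], [0, 0, 1, 0, 1], [0, 0, 0, 1, -5]].

Note the characteristic polynomial does not split into linear factors over ℚ, so A has no Jordan form over ℚ; the rational canonical form exists over any field.

R = [[0, 0, 0, 0, 4], [1, 0, 0, 0, -16], [0, 1, 0, 0, 17], [0, 0, 1, 0, 1], [0, 0, 0, 1, -5]]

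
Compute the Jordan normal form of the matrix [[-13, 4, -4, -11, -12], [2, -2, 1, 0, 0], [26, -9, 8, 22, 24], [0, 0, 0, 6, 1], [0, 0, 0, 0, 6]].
J = [[-5, 0, 0, 0, 0], [0, -1, 1, 0, 0], [0, 0, -1, 0, 0], [0, 0, 0, 6, 1], [0, 0, 0, 0, 6]]

The characteristic polynomial is det(xI - A) = (x - 6)^2(x + 1)^2(x + 5), so the eigenvalues are -5 (algebraic multiplicity 1), -1 (algebraic multiplicity 2), 6 (algebraic multiplicity 2).

For λ = -5: algebraic multiplicity 1 gives one 1×1 block.

For λ = -1: rank(A + I) = 4, rank((A + I)^2) = 3. The eigenspace has dimension 5 - 4 = 1, so there is 1 Jordan block; the rank sequence gives block sizes [2].

For λ = 6: rank(A - 6I) = 4, rank((A - 6I)^2) = 3. The eigenspace has dimension 5 - 4 = 1, so there is 1 Jordan block; the rank sequence gives block sizes [2].

Assembling the blocks gives the Jordan form J above.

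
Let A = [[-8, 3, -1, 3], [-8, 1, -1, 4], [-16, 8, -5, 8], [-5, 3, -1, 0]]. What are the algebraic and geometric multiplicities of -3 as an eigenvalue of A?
The characteristic polynomial is (x + 3)^4, so the factor x + 3 appears with exponent 4: the algebraic multiplicity is 4.

rank(A + 3I) = 2, so the eigenspace has dimension 4 - 2 = 2: the geometric multiplicity is 2.

Since 2 < 4, A is not diagonalizable.

algebraic multiplicity 4, geometric multiplicity 2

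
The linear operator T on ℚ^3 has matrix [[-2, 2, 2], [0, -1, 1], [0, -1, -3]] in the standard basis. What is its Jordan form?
J = [[-2, 1, 0], [0, -2, 0], [0, 0, -2]]

The characteristic polynomial is det(xI - A) = (x + 2)^3, so the eigenvalues are -2 (algebraic multiplicity 3).

For λ = -2: rank(A + 2I) = 1, rank((A + 2I)^2) = 0. The eigenspace has dimension 3 - 1 = 2, so there are 2 Jordan blocks; the rank sequence gives block sizes [2, 1].

Assembling the blocks gives the Jordan form J above.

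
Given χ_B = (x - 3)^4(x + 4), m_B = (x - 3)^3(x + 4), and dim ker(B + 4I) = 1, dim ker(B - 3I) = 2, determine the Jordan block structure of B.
λ = -4: algebraic multiplicity 1 (exponent in χ_B), largest block size 1 (exponent in m_B), 1 block (geometric multiplicity). This forces block sizes [1].
λ = 3: algebraic multiplicity 4 (exponent in χ_B), largest block size 3 (exponent in m_B), 2 blocks (geometric multiplicity). These force block sizes [3, 1].

Jordan blocks: (-4, 1), (3, 3), (3, 1)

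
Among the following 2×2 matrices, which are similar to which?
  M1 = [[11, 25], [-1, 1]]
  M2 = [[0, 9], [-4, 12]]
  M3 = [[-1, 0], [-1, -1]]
Characteristic polynomials: χ_{M1} = (x - 6)^2, χ_{M2} = (x - 6)^2, χ_{M3} = (x + 1)^2.

{M1, M2}: invariant factors (x - 6)^2.

{M3}: invariant factors (x + 1)^2.

Matrices are similar if and only if their invariant-factor lists agree; the partition into similarity classes is {M1, M2}, {M3}.

2 classes: {M1, M2}, {M3}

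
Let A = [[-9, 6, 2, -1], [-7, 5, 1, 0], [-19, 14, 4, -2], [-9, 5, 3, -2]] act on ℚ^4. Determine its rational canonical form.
The invariant factors of A (the non-unit diagonal entries of the Smith normal form of xI - A over ℚ[x]) are (x + 2)(x^3 + 2x - 1), each dividing the next. The characteristic polynomial is their product, (x + 2)(x^3 + 2x - 1).

The rational canonical form is the block-diagonal matrix of companion matrices C(f_i):
R = [[0, 0, 0, 2], [1, 0, 0, -3], [0, 1, 0, -2], [0, 0, 1, -2]].

Note the characteristic polynomial does not split into linear factors over ℚ, so A has no Jordan form over ℚ; the rational canonical form exists over any field.

R = [[0, 0, 0, 2], [1, 0, 0, -3], [0, 1, 0, -2], [0, 0, 1, -2]]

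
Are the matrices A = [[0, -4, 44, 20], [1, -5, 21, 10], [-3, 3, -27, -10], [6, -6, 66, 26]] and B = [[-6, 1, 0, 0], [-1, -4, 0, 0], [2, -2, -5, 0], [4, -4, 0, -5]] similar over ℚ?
trace(A) = -6 but trace(B) = -20. The trace is a similarity invariant, so A and B are not similar.

No.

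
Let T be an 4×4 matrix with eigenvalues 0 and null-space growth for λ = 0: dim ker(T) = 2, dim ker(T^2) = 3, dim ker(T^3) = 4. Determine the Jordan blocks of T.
λ = 0: successive nullity increments [2, 1, 1] count blocks of size ≥ k; block sizes are [3, 1].

Jordan blocks: (0, 3), (0, 1)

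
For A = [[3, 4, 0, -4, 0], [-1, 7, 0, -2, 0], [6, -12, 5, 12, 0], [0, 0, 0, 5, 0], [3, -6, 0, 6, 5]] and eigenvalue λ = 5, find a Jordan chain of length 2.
v_1 = [[1, 1, -6, 0, -3]]^T, v_2 = [[2, 1, -6, 0, -3]]^T

We seek v_1 ∈ ker((A - 5I)^2) \ ker(A - 5I), then set v_{i+1} = (A - 5I) v_i.

One such chain is v_1 = [[1, 1, -6, 0, -3]]^T, v_2 = [[2, 1, -6, 0, -3]]^T. Check: (A - 5I) v_2 = [[0, 0, 0, 0, 0]]^T = 0.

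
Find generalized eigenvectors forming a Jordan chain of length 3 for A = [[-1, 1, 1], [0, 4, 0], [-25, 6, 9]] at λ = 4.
v_1 = [[0, 1, -1]]^T, v_2 = [[0, 0, 1]]^T, v_3 = [[1, 0, 5]]^T

We seek v_1 ∈ ker((A - 4I)^3) \ ker((A - 4I)^2), then set v_{i+1} = (A - 4I) v_i.

One such chain is v_1 = [[0, 1, -1]]^T, v_2 = [[0, 0, 1]]^T, v_3 = [[1, 0, 5]]^T. Check: (A - 4I) v_3 = [[0, 0, 0]]^T = 0.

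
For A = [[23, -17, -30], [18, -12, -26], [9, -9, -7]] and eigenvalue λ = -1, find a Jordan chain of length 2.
We seek v_1 ∈ ker((A + I)^2) \ ker(A + I), then set v_{i+1} = (A + I) v_i.

One such chain is v_1 = [[3, 2, 1]]^T, v_2 = [[8, 6, 3]]^T. Check: (A + I) v_2 = [[0, 0, 0]]^T = 0.

v_1 = [[3, 2, 1]]^T, v_2 = [[8, 6, 3]]^T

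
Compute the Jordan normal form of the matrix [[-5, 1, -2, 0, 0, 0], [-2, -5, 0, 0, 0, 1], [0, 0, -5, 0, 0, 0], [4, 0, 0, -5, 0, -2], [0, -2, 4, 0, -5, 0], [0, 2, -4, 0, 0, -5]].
J = [[-5, 1, 0, 0, 0, 0], [0, -5, 1, 0, 0, 0], [0, 0, -5, 0, 0, 0], [0, 0, 0, -5, 0, 0], [0, 0, 0, 0, -5, 0], [0, 0, 0, 0, 0, -5]]

The characteristic polynomial is det(xI - A) = (x + 5)^6, so the eigenvalues are -5 (algebraic multiplicity 6).

For λ = -5: rank(A + 5I) = 2, rank((A + 5I)^2) = 1, rank((A + 5I)^3) = 0. The eigenspace has dimension 6 - 2 = 4, so there are 4 Jordan blocks; the rank sequence gives block sizes [3, 1, 1, 1].

Assembling the blocks gives the Jordan form J above.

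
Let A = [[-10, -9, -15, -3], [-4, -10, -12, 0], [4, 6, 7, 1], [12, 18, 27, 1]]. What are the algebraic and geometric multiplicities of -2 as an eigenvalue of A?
The characteristic polynomial is (x + 2)^2(x + 4)^2, so the factor x + 2 appears with exponent 2: the algebraic multiplicity is 2.

rank(A + 2I) = 3, so the eigenspace has dimension 4 - 3 = 1: the geometric multiplicity is 1.

Since 1 < 2, A is not diagonalizable.

algebraic multiplicity 2, geometric multiplicity 1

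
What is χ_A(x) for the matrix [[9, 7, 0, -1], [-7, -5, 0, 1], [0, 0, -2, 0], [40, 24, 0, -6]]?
χ_A(x) = (x - 2)(x + 2)^3

xI - A = [[x - 9, -7, 0, 1], [7, x + 5, 0, -1], [0, 0, x + 2, 0], [-40, -24, 0, x + 6]].

Expanding det(xI - A) along the first row:
det(xI - A) = + (x - 9)·det([[x + 5, 0, -1], [0, x + 2, 0], [-24, 0, x + 6]]) - (-7)·det([[7, 0, -1], [0, x + 2, 0], [-40, 0, x + 6]]) + (0)·det([[7, x + 5, -1], [0, 0, 0], [-40, -24, x + 6]]) - (1)·det([[7, x + 5, 0], [0, 0, x + 2], [-40, -24, 0]]).

Evaluating gives χ_A(x) = x^4 + 4x^3 - 16x - 16 = (x - 2)(x + 2)^3.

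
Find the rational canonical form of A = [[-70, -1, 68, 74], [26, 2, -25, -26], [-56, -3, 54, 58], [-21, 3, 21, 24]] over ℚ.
R = [[0, 0, 0, 0], [1, 0, 0, 0], [0, 1, 0, -25], [0, 0, 1, 10]]

The invariant factors of A (the non-unit diagonal entries of the Smith normal form of xI - A over ℚ[x]) are x^2(x - 5)^2, each dividing the next. The characteristic polynomial is their product, x^2(x - 5)^2.

The rational canonical form is the block-diagonal matrix of companion matrices C(f_i):
R = [[0, 0, 0, 0], [1, 0, 0, 0], [0, 1, 0, -25], [0, 0, 1, 10]].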